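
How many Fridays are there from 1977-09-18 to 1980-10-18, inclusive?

161

1977-09-18 is a Sunday.
That's 1127 days from start to end, counting both.
1127 = 7 × 161, so the span is exactly 161 full weeks.
Each full week contributes one Friday: 161 so far.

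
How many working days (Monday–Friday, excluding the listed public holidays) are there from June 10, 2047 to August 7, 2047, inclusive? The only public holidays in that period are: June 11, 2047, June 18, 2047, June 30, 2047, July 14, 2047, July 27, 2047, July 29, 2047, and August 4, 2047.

40

June 10, 2047 is a Monday.
The range spans 59 days (inclusive of both endpoints).
59 = 7 × 8 + 3, so there are 8 full weeks plus 3 extra days.
Each full week contributes 5 weekdays (Mon–Fri): 8 × 5 = 40.
The 3 extra days are Monday, Tuesday, Wednesday — 3 of them qualify.
Total: 40 + 3 = 43.
Holidays: June 11, 2047 (Tue); June 18, 2047 (Tue); June 30, 2047 (Sun); July 14, 2047 (Sun); July 27, 2047 (Sat); July 29, 2047 (Mon); August 4, 2047 (Sun).
3 of the 7 holidays fall on weekdays; the rest are weekends and were already excluded.
Business days: 43 − 3 = 40.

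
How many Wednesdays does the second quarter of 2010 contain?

13

April 1, 2010 is a Thursday.
That's 91 days from start to end, counting both.
91 = 7 × 13, so the span is exactly 13 full weeks.
Each full week contributes one Wednesday: 13 so far.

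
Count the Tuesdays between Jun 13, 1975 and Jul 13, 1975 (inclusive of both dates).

Jun 13, 1975 is a Friday.
That's 31 days from start to end, counting both.
31 = 7 × 4 + 3, so there are 4 full weeks plus 3 extra days.
Each full week contributes one Tuesday: 4 so far.
The 3 extra days are Fri, Sat, Sun — none qualify.
Total: 4 + 0 = 4.

4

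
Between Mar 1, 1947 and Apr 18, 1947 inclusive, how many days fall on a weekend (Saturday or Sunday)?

14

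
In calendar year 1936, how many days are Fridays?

1936-01-01 is a Wednesday.
From 1936-01-01 to 1936-12-31 is 366 days inclusive.
366 = 7 × 52 + 2, so there are 52 full weeks plus 2 extra days.
Each full week contributes one Friday: 52 so far.
The 2 extra days are Wednesday, Thursday — none qualify.
Total: 52 + 0 = 52.

52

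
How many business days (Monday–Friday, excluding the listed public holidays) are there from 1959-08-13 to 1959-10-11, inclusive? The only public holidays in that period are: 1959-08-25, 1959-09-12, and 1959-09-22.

40

1959-08-13 is a Thursday.
From 1959-08-13 to 1959-10-11 is 60 days inclusive.
60 = 7 × 8 + 4, so there are 8 full weeks plus 4 extra days.
Each full week contributes 5 weekdays (Mon–Fri): 8 × 5 = 40.
The 4 extra days are Thu, Fri, Sat, Sun — 2 of them qualify.
Total: 40 + 2 = 42.
Holidays: 1959-08-25 (Tue); 1959-09-12 (Sat); 1959-09-22 (Tue).
2 of the 3 holidays fall on weekdays; the rest are weekends and were already excluded.
Business days: 42 − 2 = 40.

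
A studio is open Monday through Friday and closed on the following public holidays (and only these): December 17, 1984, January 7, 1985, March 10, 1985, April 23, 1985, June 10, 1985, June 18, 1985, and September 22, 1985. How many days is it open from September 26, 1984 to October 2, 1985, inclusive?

261 business days

September 26, 1984 is a Wednesday.
That's 372 days from start to end, counting both.
372 = 7 × 53 + 1, so there are 53 full weeks plus 1 extra day.
Each full week contributes 5 weekdays (Mon–Fri): 53 × 5 = 265.
The 1 extra day is Wed — 1 of them qualifies.
Total: 265 + 1 = 266.
Holidays: December 17, 1984 (Mon); January 7, 1985 (Mon); March 10, 1985 (Sun); April 23, 1985 (Tue); June 10, 1985 (Mon); June 18, 1985 (Tue); September 22, 1985 (Sun).
5 of the 7 holidays fall on weekdays; the rest are weekends and were already excluded.
Business days: 266 − 5 = 261.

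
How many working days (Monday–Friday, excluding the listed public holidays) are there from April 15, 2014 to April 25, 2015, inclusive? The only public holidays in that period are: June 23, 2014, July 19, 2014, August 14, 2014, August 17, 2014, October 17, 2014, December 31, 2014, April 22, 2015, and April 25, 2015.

April 15, 2014 is a Tuesday.
The range spans 376 days (inclusive of both endpoints).
376 = 7 × 53 + 5, so there are 53 full weeks plus 5 extra days.
Each full week contributes 5 weekdays (Mon–Fri): 53 × 5 = 265.
The 5 extra days are Tuesday, Wednesday, Thursday, Friday, Saturday — 4 of them qualify.
Total: 265 + 4 = 269.
Holidays: June 23, 2014 (Mon); July 19, 2014 (Sat); August 14, 2014 (Thu); August 17, 2014 (Sun); October 17, 2014 (Fri); December 31, 2014 (Wed); April 22, 2015 (Wed); April 25, 2015 (Sat).
5 of the 8 holidays fall on weekdays; the rest are weekends and were already excluded.
Business days: 269 − 5 = 264.

264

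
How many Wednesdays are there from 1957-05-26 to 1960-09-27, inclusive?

1957-05-26 is a Sunday.
That's 1221 days from start to end, counting both.
1221 = 7 × 174 + 3, so there are 174 full weeks plus 3 extra days.
Each full week contributes one Wednesday: 174 so far.
The 3 extra days are Sunday, Monday, Tuesday — none qualify.
Total: 174 + 0 = 174.

174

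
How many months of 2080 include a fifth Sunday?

A month has five Sundays exactly when Sunday falls within its first (length − 28) days.
Jan: 31 days, starts Mon → 5 of Mon, Tue, Wed
Feb: 29 days, starts Thu → 5 of Thu
Mar: 31 days, starts Fri → 5 of Fri, Sat, Sun ✓
Apr: 30 days, starts Mon → 5 of Mon, Tue
May: 31 days, starts Wed → 5 of Wed, Thu, Fri
Jun: 30 days, starts Sat → 5 of Sat, Sun ✓
Jul: 31 days, starts Mon → 5 of Mon, Tue, Wed
Aug: 31 days, starts Thu → 5 of Thu, Fri, Sat
Sep: 30 days, starts Sun → 5 of Sun, Mon ✓
Oct: 31 days, starts Tue → 5 of Tue, Wed, Thu
Nov: 30 days, starts Fri → 5 of Fri, Sat
Dec: 31 days, starts Sun → 5 of Sun, Mon, Tue ✓
Months with five Sundays: Mar, Jun, Sep, Dec.

4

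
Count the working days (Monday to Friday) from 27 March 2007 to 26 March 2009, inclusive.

523

27 March 2007 is a Tuesday.
That's 731 days from start to end, counting both.
731 = 7 × 104 + 3, so there are 104 full weeks plus 3 extra days.
Each full week contributes 5 weekdays (Mon–Fri): 104 × 5 = 520.
The 3 extra days are Tuesday, Wednesday, Thursday — 3 of them qualify.
Total: 520 + 3 = 523.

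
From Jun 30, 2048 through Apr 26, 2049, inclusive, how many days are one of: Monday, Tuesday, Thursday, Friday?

172

Jun 30, 2048 is a Tuesday.
That's 301 days from start to end, counting both.
301 = 7 × 43, so the span is exactly 43 full weeks.
Each full week contributes 4 days from the set (Mon, Tue, Thu, Fri): 43 × 4 = 172.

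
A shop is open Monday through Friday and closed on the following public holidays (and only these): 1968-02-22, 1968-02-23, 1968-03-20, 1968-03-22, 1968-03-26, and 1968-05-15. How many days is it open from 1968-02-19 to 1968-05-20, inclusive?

60 business days

1968-02-19 is a Monday.
The range spans 92 days (inclusive of both endpoints).
92 = 7 × 13 + 1, so there are 13 full weeks plus 1 extra day.
Each full week contributes 5 weekdays (Mon–Fri): 13 × 5 = 65.
The 1 extra day is Monday — 1 of them qualifies.
Total: 65 + 1 = 66.
Holidays: 1968-02-22 (Thu); 1968-02-23 (Fri); 1968-03-20 (Wed); 1968-03-22 (Fri); 1968-03-26 (Tue); 1968-05-15 (Wed).
All 6 holidays fall on weekdays, so subtract 6.
Business days: 66 − 6 = 60.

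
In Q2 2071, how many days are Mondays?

Apr 1, 2071 is a Wednesday.
That's 91 days from start to end, counting both.
91 = 7 × 13, so the span is exactly 13 full weeks.
Each full week contributes one Monday: 13 so far.
Total: 13.

13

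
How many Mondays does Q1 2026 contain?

2026-01-01 is a Thursday.
The range spans 90 days (inclusive of both endpoints).
90 = 7 × 12 + 6, so there are 12 full weeks plus 6 extra days.
Each full week contributes one Monday: 12 so far.
The 6 extra days are Thursday, Friday, Saturday, Sunday, Monday, Tuesday — 1 of them qualifies.
Total: 12 + 1 = 13.

13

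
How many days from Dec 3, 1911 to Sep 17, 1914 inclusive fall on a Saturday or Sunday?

Dec 3, 1911 is a Sunday.
The range spans 1020 days (inclusive of both endpoints).
1020 = 7 × 145 + 5, so there are 145 full weeks plus 5 extra days.
Each full week contributes 2 days from the set (Sat, Sun): 145 × 2 = 290.
The 5 extra days are Sun, Mon, Tue, Wed, Thu — 1 of them qualifies.
Total: 290 + 1 = 291.

291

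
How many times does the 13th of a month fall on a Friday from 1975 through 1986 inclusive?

20

Friday-the-13ths by year:
1975: Jun
1976: Feb, Aug
1977: May
1978: Jan, Oct
1979: Apr, Jul
1980: Jun
1981: Feb, Mar, Nov
1982: Aug
1983: May
1984: Jan, Apr, Jul
1985: Sep, Dec
1986: Jun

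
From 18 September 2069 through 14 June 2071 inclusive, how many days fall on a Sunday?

91

18 September 2069 is a Wednesday.
The range spans 635 days (inclusive of both endpoints).
635 = 7 × 90 + 5, so there are 90 full weeks plus 5 extra days.
Each full week contributes one Sunday: 90 so far.
The 5 extra days are Wednesday, Thursday, Friday, Saturday, Sunday — 1 of them qualifies.
Total: 90 + 1 = 91.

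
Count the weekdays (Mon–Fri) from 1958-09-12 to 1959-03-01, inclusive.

121 weekdays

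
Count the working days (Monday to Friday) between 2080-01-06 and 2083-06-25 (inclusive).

2080-01-06 is a Saturday.
From 2080-01-06 to 2083-06-25 is 1267 days inclusive.
1267 = 7 × 181, so the span is exactly 181 full weeks.
Each full week contributes 5 weekdays (Mon–Fri): 181 × 5 = 905.

905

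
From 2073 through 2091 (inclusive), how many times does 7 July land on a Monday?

2

Day of week of July 7 in each year:
2073: Fri, 2074: Sat, 2075: Sun, 2076: Tue, 2077: Wed, 2078: Thu, 2079: Fri, 2080: Sun, 2081: Mon ✓, 2082: Tue, 2083: Wed, 2084: Fri, 2085: Sat, 2086: Sun, 2087: Mon ✓, 2088: Wed, 2089: Thu, 2090: Fri, 2091: Sat
Mondays: 2081, 2087.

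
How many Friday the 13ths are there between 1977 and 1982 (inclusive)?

10

Friday-the-13ths by year:
1977: May
1978: Jan, Oct
1979: Apr, Jul
1980: Jun
1981: Feb, Mar, Nov
1982: Aug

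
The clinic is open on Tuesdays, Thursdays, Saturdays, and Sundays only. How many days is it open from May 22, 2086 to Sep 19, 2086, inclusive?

69

May 22, 2086 is a Wednesday.
That's 121 days from start to end, counting both.
121 = 7 × 17 + 2, so there are 17 full weeks plus 2 extra days.
Each full week contributes 4 days from the set (Tue, Thu, Sat, Sun): 17 × 4 = 68.
The 2 extra days are Wed, Thu — 1 of them qualifies.
Total: 68 + 1 = 69.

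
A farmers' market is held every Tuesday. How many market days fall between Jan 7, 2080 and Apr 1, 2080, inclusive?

12 Tuesdays

Jan 7, 2080 is a Sunday.
That's 86 days from start to end, counting both.
86 = 7 × 12 + 2, so there are 12 full weeks plus 2 extra days.
Each full week contributes one Tuesday: 12 so far.
The 2 extra days are Sunday, Monday — none qualify.
Total: 12 + 0 = 12.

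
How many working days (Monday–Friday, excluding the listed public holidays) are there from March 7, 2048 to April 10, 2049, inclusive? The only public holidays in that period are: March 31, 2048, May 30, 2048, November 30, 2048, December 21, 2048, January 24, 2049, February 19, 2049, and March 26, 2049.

280 working days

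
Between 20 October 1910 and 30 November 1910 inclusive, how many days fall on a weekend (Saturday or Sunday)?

12

20 October 1910 is a Thursday.
From 20 October 1910 to 30 November 1910 is 42 days inclusive.
42 = 7 × 6, so the span is exactly 6 full weeks.
Each full week contributes 2 weekend days (Sat, Sun): 6 × 2 = 12.
Total: 12.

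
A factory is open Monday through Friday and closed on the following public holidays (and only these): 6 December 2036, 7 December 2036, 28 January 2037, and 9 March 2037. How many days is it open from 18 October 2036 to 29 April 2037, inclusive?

18 October 2036 is a Saturday.
The range spans 194 days (inclusive of both endpoints).
194 = 7 × 27 + 5, so there are 27 full weeks plus 5 extra days.
Each full week contributes 5 weekdays (Mon–Fri): 27 × 5 = 135.
The 5 extra days are Sat, Sun, Mon, Tue, Wed — 3 of them qualify.
Total: 135 + 3 = 138.
Holidays: 6 December 2036 (Sat); 7 December 2036 (Sun); 28 January 2037 (Wed); 9 March 2037 (Mon).
2 of the 4 holidays fall on weekdays; the rest are weekends and were already excluded.
Business days: 138 − 2 = 136.

136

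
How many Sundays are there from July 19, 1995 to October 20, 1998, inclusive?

170

July 19, 1995 is a Wednesday.
From July 19, 1995 to October 20, 1998 is 1190 days inclusive.
1190 = 7 × 170, so the span is exactly 170 full weeks.
Each full week contributes one Sunday: 170 so far.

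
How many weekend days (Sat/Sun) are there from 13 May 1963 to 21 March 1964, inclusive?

89

13 May 1963 is a Monday.
The range spans 314 days (inclusive of both endpoints).
314 = 7 × 44 + 6, so there are 44 full weeks plus 6 extra days.
Each full week contributes 2 weekend days (Sat, Sun): 44 × 2 = 88.
The 6 extra days are Monday, Tuesday, Wednesday, Thursday, Friday, Saturday — 1 of them qualifies.
Total: 88 + 1 = 89.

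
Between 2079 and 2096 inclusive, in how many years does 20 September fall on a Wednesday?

Day of week of September 20 in each year:
2079: Wed ✓, 2080: Fri, 2081: Sat, 2082: Sun, 2083: Mon, 2084: Wed ✓, 2085: Thu, 2086: Fri, 2087: Sat, 2088: Mon, 2089: Tue, 2090: Wed ✓, 2091: Thu, 2092: Sat, 2093: Sun, 2094: Mon, 2095: Tue, 2096: Thu
Wednesdays: 2079, 2084, 2090.

3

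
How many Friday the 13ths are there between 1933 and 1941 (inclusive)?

15

Friday-the-13ths by year:
1933: Jan, Oct
1934: Apr, Jul
1935: Sep, Dec
1936: Mar, Nov
1937: Aug
1938: May
1939: Jan, Oct
1940: Sep, Dec
1941: Jun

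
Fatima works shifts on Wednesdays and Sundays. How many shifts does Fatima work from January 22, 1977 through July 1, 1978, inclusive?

January 22, 1977 is a Saturday.
The range spans 526 days (inclusive of both endpoints).
526 = 7 × 75 + 1, so there are 75 full weeks plus 1 extra day.
Each full week contributes 2 days from the set (Wed, Sun): 75 × 2 = 150.
The 1 extra day is Saturday — none qualify.
Total: 150 + 0 = 150.

150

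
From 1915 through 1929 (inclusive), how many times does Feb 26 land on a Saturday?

3

Day of week of February 26 in each year:
1915: Fri, 1916: Sat ✓, 1917: Mon, 1918: Tue, 1919: Wed, 1920: Thu, 1921: Sat ✓, 1922: Sun, 1923: Mon, 1924: Tue, 1925: Thu, 1926: Fri, 1927: Sat ✓, 1928: Sun, 1929: Tue
Saturdays: 1916, 1921, 1927.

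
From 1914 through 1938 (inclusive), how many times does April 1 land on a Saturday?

3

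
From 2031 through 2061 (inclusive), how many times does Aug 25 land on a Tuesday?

Day of week of August 25 in each year:
2031: Mon, 2032: Wed, 2033: Thu, 2034: Fri, 2035: Sat, 2036: Mon, 2037: Tue ✓, 2038: Wed, 2039: Thu, 2040: Sat, 2041: Sun, 2042: Mon, 2043: Tue ✓, 2044: Thu, 2045: Fri, 2046: Sat, 2047: Sun, 2048: Tue ✓, 2049: Wed, 2050: Thu, 2051: Fri, 2052: Sun, 2053: Mon, 2054: Tue ✓, 2055: Wed, 2056: Fri, 2057: Sat, 2058: Sun, 2059: Mon, 2060: Wed, 2061: Thu
Tuesdays: 2037, 2043, 2048, 2054.

4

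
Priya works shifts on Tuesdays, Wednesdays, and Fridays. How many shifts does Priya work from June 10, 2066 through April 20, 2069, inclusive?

448

June 10, 2066 is a Thursday.
That's 1046 days from start to end, counting both.
1046 = 7 × 149 + 3, so there are 149 full weeks plus 3 extra days.
Each full week contributes 3 days from the set (Tue, Wed, Fri): 149 × 3 = 447.
The 3 extra days are Thursday, Friday, Saturday — 1 of them qualifies.
Total: 447 + 1 = 448.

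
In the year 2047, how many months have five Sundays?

4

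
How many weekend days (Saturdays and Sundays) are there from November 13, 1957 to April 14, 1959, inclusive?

148

November 13, 1957 is a Wednesday.
From November 13, 1957 to April 14, 1959 is 518 days inclusive.
518 = 7 × 74, so the span is exactly 74 full weeks.
Each full week contributes 2 weekend days (Sat, Sun): 74 × 2 = 148.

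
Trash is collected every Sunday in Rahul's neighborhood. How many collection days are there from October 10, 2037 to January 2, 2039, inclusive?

65

October 10, 2037 is a Saturday.
The range spans 450 days (inclusive of both endpoints).
450 = 7 × 64 + 2, so there are 64 full weeks plus 2 extra days.
Each full week contributes one Sunday: 64 so far.
The 2 extra days are Saturday, Sunday — 1 of them qualifies.
Total: 64 + 1 = 65.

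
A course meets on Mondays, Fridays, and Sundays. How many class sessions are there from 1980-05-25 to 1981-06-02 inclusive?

161

1980-05-25 is a Sunday.
That's 374 days from start to end, counting both.
374 = 7 × 53 + 3, so there are 53 full weeks plus 3 extra days.
Each full week contributes 3 days from the set (Mon, Fri, Sun): 53 × 3 = 159.
The 3 extra days are Sunday, Monday, Tuesday — 2 of them qualify.
Total: 159 + 2 = 161.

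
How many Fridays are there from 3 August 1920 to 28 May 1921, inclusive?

43 Fridays

3 August 1920 is a Tuesday.
The range spans 299 days (inclusive of both endpoints).
299 = 7 × 42 + 5, so there are 42 full weeks plus 5 extra days.
Each full week contributes one Friday: 42 so far.
The 5 extra days are Tue, Wed, Thu, Fri, Sat — 1 of them qualifies.
Total: 42 + 1 = 43.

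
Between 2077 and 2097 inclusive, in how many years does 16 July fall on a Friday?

Day of week of July 16 in each year:
2077: Fri ✓, 2078: Sat, 2079: Sun, 2080: Tue, 2081: Wed, 2082: Thu, 2083: Fri ✓, 2084: Sun, 2085: Mon, 2086: Tue, 2087: Wed, 2088: Fri ✓, 2089: Sat, 2090: Sun, 2091: Mon, 2092: Wed, 2093: Thu, 2094: Fri ✓, 2095: Sat, 2096: Mon, 2097: Tue
Fridays: 2077, 2083, 2088, 2094.

4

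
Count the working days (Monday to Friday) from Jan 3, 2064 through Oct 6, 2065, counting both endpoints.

459 weekdays

Jan 3, 2064 is a Thursday.
From Jan 3, 2064 to Oct 6, 2065 is 643 days inclusive.
643 = 7 × 91 + 6, so there are 91 full weeks plus 6 extra days.
Each full week contributes 5 weekdays (Mon–Fri): 91 × 5 = 455.
The 6 extra days are Thu, Fri, Sat, Sun, Mon, Tue — 4 of them qualify.
Total: 455 + 4 = 459.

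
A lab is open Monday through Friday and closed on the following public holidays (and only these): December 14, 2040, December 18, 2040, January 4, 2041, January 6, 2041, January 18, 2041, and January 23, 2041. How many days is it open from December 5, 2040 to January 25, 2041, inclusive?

33

December 5, 2040 is a Wednesday.
From December 5, 2040 to January 25, 2041 is 52 days inclusive.
52 = 7 × 7 + 3, so there are 7 full weeks plus 3 extra days.
Each full week contributes 5 weekdays (Mon–Fri): 7 × 5 = 35.
The 3 extra days are Wednesday, Thursday, Friday — 3 of them qualify.
Total: 35 + 3 = 38.
Holidays: December 14, 2040 (Fri); December 18, 2040 (Tue); January 4, 2041 (Fri); January 6, 2041 (Sun); January 18, 2041 (Fri); January 23, 2041 (Wed).
5 of the 6 holidays fall on weekdays; the rest are weekends and were already excluded.
Business days: 38 − 5 = 33.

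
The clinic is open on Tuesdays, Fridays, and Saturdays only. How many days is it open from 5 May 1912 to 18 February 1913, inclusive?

5 May 1912 is a Sunday.
From 5 May 1912 to 18 February 1913 is 290 days inclusive.
290 = 7 × 41 + 3, so there are 41 full weeks plus 3 extra days.
Each full week contributes 3 days from the set (Tue, Fri, Sat): 41 × 3 = 123.
The 3 extra days are Sunday, Monday, Tuesday — 1 of them qualifies.
Total: 123 + 1 = 124.

124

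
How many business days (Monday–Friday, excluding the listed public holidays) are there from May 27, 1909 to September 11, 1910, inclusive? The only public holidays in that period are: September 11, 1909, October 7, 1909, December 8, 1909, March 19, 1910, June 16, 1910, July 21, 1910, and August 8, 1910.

May 27, 1909 is a Thursday.
The range spans 473 days (inclusive of both endpoints).
473 = 7 × 67 + 4, so there are 67 full weeks plus 4 extra days.
Each full week contributes 5 weekdays (Mon–Fri): 67 × 5 = 335.
The 4 extra days are Thu, Fri, Sat, Sun — 2 of them qualify.
Total: 335 + 2 = 337.
Holidays: September 11, 1909 (Sat); October 7, 1909 (Thu); December 8, 1909 (Wed); March 19, 1910 (Sat); June 16, 1910 (Thu); July 21, 1910 (Thu); August 8, 1910 (Mon).
5 of the 7 holidays fall on weekdays; the rest are weekends and were already excluded.
Business days: 337 − 5 = 332.

332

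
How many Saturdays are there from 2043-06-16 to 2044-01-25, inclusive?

32

2043-06-16 is a Tuesday.
The range spans 224 days (inclusive of both endpoints).
224 = 7 × 32, so the span is exactly 32 full weeks.
Each full week contributes one Saturday: 32 so far.
Total: 32.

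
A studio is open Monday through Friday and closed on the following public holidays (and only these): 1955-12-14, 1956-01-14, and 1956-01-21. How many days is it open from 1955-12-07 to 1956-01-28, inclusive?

1955-12-07 is a Wednesday.
That's 53 days from start to end, counting both.
53 = 7 × 7 + 4, so there are 7 full weeks plus 4 extra days.
Each full week contributes 5 weekdays (Mon–Fri): 7 × 5 = 35.
The 4 extra days are Wednesday, Thursday, Friday, Saturday — 3 of them qualify.
Total: 35 + 3 = 38.
Holidays: 1955-12-14 (Wed); 1956-01-14 (Sat); 1956-01-21 (Sat).
1 of the 3 holidays fall on weekdays; the rest are weekends and were already excluded.
Business days: 38 − 1 = 37.

37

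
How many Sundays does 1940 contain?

52

1 January 1940 is a Monday.
That's 366 days from start to end, counting both.
366 = 7 × 52 + 2, so there are 52 full weeks plus 2 extra days.
Each full week contributes one Sunday: 52 so far.
The 2 extra days are Mon, Tue — none qualify.
Total: 52 + 0 = 52.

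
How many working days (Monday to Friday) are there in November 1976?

22

1 November 1976 is a Monday.
That's 30 days from start to end, counting both.
30 = 7 × 4 + 2, so there are 4 full weeks plus 2 extra days.
Each full week contributes 5 weekdays (Mon–Fri): 4 × 5 = 20.
The 2 extra days are Mon, Tue — 2 of them qualify.
Total: 20 + 2 = 22.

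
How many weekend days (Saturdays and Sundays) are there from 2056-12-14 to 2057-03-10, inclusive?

25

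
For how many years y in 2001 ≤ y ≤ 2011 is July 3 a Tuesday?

2

Day of week of July 3 in each year:
2001: Tue ✓, 2002: Wed, 2003: Thu, 2004: Sat, 2005: Sun, 2006: Mon, 2007: Tue ✓, 2008: Thu, 2009: Fri, 2010: Sat, 2011: Sun
Tuesdays: 2001, 2007.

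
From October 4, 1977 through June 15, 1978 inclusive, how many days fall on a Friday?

36

October 4, 1977 is a Tuesday.
The range spans 255 days (inclusive of both endpoints).
255 = 7 × 36 + 3, so there are 36 full weeks plus 3 extra days.
Each full week contributes one Friday: 36 so far.
The 3 extra days are Tuesday, Wednesday, Thursday — none qualify.
Total: 36 + 0 = 36.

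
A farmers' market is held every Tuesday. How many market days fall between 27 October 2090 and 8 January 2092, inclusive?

63 Tuesdays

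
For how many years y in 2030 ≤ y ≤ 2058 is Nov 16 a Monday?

Day of week of November 16 in each year:
2030: Sat, 2031: Sun, 2032: Tue, 2033: Wed, 2034: Thu, 2035: Fri, 2036: Sun, 2037: Mon ✓, 2038: Tue, 2039: Wed, 2040: Fri, 2041: Sat, 2042: Sun, 2043: Mon ✓, 2044: Wed, 2045: Thu, 2046: Fri, 2047: Sat, 2048: Mon ✓, 2049: Tue, 2050: Wed, 2051: Thu, 2052: Sat, 2053: Sun, 2054: Mon ✓, 2055: Tue, 2056: Thu, 2057: Fri, 2058: Sat
Mondays: 2037, 2043, 2048, 2054.

4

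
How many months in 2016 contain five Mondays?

4

A month has five Mondays exactly when Monday falls within its first (length − 28) days.
Jan: 31 days, starts Fri → 5 of Fri, Sat, Sun
Feb: 29 days, starts Mon → 5 of Mon ✓
Mar: 31 days, starts Tue → 5 of Tue, Wed, Thu
Apr: 30 days, starts Fri → 5 of Fri, Sat
May: 31 days, starts Sun → 5 of Sun, Mon, Tue ✓
Jun: 30 days, starts Wed → 5 of Wed, Thu
Jul: 31 days, starts Fri → 5 of Fri, Sat, Sun
Aug: 31 days, starts Mon → 5 of Mon, Tue, Wed ✓
Sep: 30 days, starts Thu → 5 of Thu, Fri
Oct: 31 days, starts Sat → 5 of Sat, Sun, Mon ✓
Nov: 30 days, starts Tue → 5 of Tue, Wed
Dec: 31 days, starts Thu → 5 of Thu, Fri, Sat
Months with five Mondays: Feb, May, Aug, Oct.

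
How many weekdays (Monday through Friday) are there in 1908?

1908-01-01 is a Wednesday.
That's 366 days from start to end, counting both.
366 = 7 × 52 + 2, so there are 52 full weeks plus 2 extra days.
Each full week contributes 5 weekdays (Mon–Fri): 52 × 5 = 260.
The 2 extra days are Wed, Thu — 2 of them qualify.
Total: 260 + 2 = 262.

262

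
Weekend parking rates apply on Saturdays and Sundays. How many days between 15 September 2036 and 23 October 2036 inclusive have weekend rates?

10

15 September 2036 is a Monday.
From 15 September 2036 to 23 October 2036 is 39 days inclusive.
39 = 7 × 5 + 4, so there are 5 full weeks plus 4 extra days.
Each full week contributes 2 weekend days (Sat, Sun): 5 × 2 = 10.
The 4 extra days are Monday, Tuesday, Wednesday, Thursday — none qualify.
Total: 10 + 0 = 10.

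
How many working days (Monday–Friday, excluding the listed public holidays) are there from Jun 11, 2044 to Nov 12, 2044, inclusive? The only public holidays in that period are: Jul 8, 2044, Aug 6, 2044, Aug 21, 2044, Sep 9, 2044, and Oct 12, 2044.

107

Jun 11, 2044 is a Saturday.
From Jun 11, 2044 to Nov 12, 2044 is 155 days inclusive.
155 = 7 × 22 + 1, so there are 22 full weeks plus 1 extra day.
Each full week contributes 5 weekdays (Mon–Fri): 22 × 5 = 110.
The 1 extra day is Saturday — none qualify.
Total: 110 + 0 = 110.
Holidays: Jul 8, 2044 (Fri); Aug 6, 2044 (Sat); Aug 21, 2044 (Sun); Sep 9, 2044 (Fri); Oct 12, 2044 (Wed).
3 of the 5 holidays fall on weekdays; the rest are weekends and were already excluded.
Business days: 110 − 3 = 107.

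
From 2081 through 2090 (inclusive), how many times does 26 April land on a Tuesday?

1

Day of week of April 26 in each year:
2081: Sat, 2082: Sun, 2083: Mon, 2084: Wed, 2085: Thu, 2086: Fri, 2087: Sat, 2088: Mon, 2089: Tue ✓, 2090: Wed
Tuesdays: 2089.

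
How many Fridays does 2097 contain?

52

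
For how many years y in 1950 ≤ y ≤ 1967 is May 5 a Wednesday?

2

Day of week of May 5 in each year:
1950: Fri, 1951: Sat, 1952: Mon, 1953: Tue, 1954: Wed ✓, 1955: Thu, 1956: Sat, 1957: Sun, 1958: Mon, 1959: Tue, 1960: Thu, 1961: Fri, 1962: Sat, 1963: Sun, 1964: Tue, 1965: Wed ✓, 1966: Thu, 1967: Fri
Wednesdays: 1954, 1965.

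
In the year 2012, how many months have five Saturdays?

4

A month has five Saturdays exactly when Saturday falls within its first (length − 28) days.
Jan: 31 days, starts Sun → 5 of Sun, Mon, Tue
Feb: 29 days, starts Wed → 5 of Wed
Mar: 31 days, starts Thu → 5 of Thu, Fri, Sat ✓
Apr: 30 days, starts Sun → 5 of Sun, Mon
May: 31 days, starts Tue → 5 of Tue, Wed, Thu
Jun: 30 days, starts Fri → 5 of Fri, Sat ✓
Jul: 31 days, starts Sun → 5 of Sun, Mon, Tue
Aug: 31 days, starts Wed → 5 of Wed, Thu, Fri
Sep: 30 days, starts Sat → 5 of Sat, Sun ✓
Oct: 31 days, starts Mon → 5 of Mon, Tue, Wed
Nov: 30 days, starts Thu → 5 of Thu, Fri
Dec: 31 days, starts Sat → 5 of Sat, Sun, Mon ✓
Months with five Saturdays: Mar, Jun, Sep, Dec.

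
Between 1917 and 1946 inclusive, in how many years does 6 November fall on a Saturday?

Day of week of November 6 in each year:
1917: Tue, 1918: Wed, 1919: Thu, 1920: Sat ✓, 1921: Sun, 1922: Mon, 1923: Tue, 1924: Thu, 1925: Fri, 1926: Sat ✓, 1927: Sun, 1928: Tue, 1929: Wed, 1930: Thu, 1931: Fri, 1932: Sun, 1933: Mon, 1934: Tue, 1935: Wed, 1936: Fri, 1937: Sat ✓, 1938: Sun, 1939: Mon, 1940: Wed, 1941: Thu, 1942: Fri, 1943: Sat ✓, 1944: Mon, 1945: Tue, 1946: Wed
Saturdays: 1920, 1926, 1937, 1943.

4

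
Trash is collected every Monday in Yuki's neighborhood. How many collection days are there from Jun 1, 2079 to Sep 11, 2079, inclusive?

Jun 1, 2079 is a Thursday.
From Jun 1, 2079 to Sep 11, 2079 is 103 days inclusive.
103 = 7 × 14 + 5, so there are 14 full weeks plus 5 extra days.
Each full week contributes one Monday: 14 so far.
The 5 extra days are Thu, Fri, Sat, Sun, Mon — 1 of them qualifies.
Total: 14 + 1 = 15.

15 Mondays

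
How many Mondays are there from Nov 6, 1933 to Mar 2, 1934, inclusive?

17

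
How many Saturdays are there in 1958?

Jan 1, 1958 is a Wednesday.
That's 365 days from start to end, counting both.
365 = 7 × 52 + 1, so there are 52 full weeks plus 1 extra day.
Each full week contributes one Saturday: 52 so far.
The 1 extra day is Wed — none qualify.
Total: 52 + 0 = 52.

52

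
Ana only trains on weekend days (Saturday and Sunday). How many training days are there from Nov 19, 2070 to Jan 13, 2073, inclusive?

224

Nov 19, 2070 is a Wednesday.
That's 787 days from start to end, counting both.
787 = 7 × 112 + 3, so there are 112 full weeks plus 3 extra days.
Each full week contributes 2 weekend days (Sat, Sun): 112 × 2 = 224.
The 3 extra days are Wednesday, Thursday, Friday — none qualify.
Total: 224 + 0 = 224.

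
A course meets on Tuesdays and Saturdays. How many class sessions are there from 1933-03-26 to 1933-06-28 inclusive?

27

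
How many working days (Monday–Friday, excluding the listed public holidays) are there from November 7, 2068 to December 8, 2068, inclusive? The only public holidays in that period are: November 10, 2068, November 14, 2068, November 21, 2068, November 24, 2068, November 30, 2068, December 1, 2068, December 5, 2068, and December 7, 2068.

November 7, 2068 is a Wednesday.
That's 32 days from start to end, counting both.
32 = 7 × 4 + 4, so there are 4 full weeks plus 4 extra days.
Each full week contributes 5 weekdays (Mon–Fri): 4 × 5 = 20.
The 4 extra days are Wed, Thu, Fri, Sat — 3 of them qualify.
Total: 20 + 3 = 23.
Holidays: November 10, 2068 (Sat); November 14, 2068 (Wed); November 21, 2068 (Wed); November 24, 2068 (Sat); November 30, 2068 (Fri); December 1, 2068 (Sat); December 5, 2068 (Wed); December 7, 2068 (Fri).
5 of the 8 holidays fall on weekdays; the rest are weekends and were already excluded.
Business days: 23 − 5 = 18.

18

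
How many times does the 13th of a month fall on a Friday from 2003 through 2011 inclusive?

14

Friday-the-13ths by year:
2003: Jun
2004: Feb, Aug
2005: May
2006: Jan, Oct
2007: Apr, Jul
2008: Jun
2009: Feb, Mar, Nov
2010: Aug
2011: May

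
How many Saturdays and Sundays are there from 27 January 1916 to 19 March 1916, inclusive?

27 January 1916 is a Thursday.
That's 53 days from start to end, counting both.
53 = 7 × 7 + 4, so there are 7 full weeks plus 4 extra days.
Each full week contributes 2 weekend days (Sat, Sun): 7 × 2 = 14.
The 4 extra days are Thursday, Friday, Saturday, Sunday — 2 of them qualify.
Total: 14 + 2 = 16.

16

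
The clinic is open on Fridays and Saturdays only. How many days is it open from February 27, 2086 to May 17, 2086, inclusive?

23

February 27, 2086 is a Wednesday.
From February 27, 2086 to May 17, 2086 is 80 days inclusive.
80 = 7 × 11 + 3, so there are 11 full weeks plus 3 extra days.
Each full week contributes 2 days from the set (Fri, Sat): 11 × 2 = 22.
The 3 extra days are Wednesday, Thursday, Friday — 1 of them qualifies.
Total: 22 + 1 = 23.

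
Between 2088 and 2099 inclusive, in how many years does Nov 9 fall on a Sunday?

2

Day of week of November 9 in each year:
2088: Tue, 2089: Wed, 2090: Thu, 2091: Fri, 2092: Sun ✓, 2093: Mon, 2094: Tue, 2095: Wed, 2096: Fri, 2097: Sat, 2098: Sun ✓, 2099: Mon
Sundays: 2092, 2098.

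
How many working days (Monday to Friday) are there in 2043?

Jan 1, 2043 is a Thursday.
From Jan 1, 2043 to Dec 31, 2043 is 365 days inclusive.
365 = 7 × 52 + 1, so there are 52 full weeks plus 1 extra day.
Each full week contributes 5 weekdays (Mon–Fri): 52 × 5 = 260.
The 1 extra day is Thursday — 1 of them qualifies.
Total: 260 + 1 = 261.

261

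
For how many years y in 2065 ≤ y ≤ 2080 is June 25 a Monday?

2

Day of week of June 25 in each year:
2065: Thu, 2066: Fri, 2067: Sat, 2068: Mon ✓, 2069: Tue, 2070: Wed, 2071: Thu, 2072: Sat, 2073: Sun, 2074: Mon ✓, 2075: Tue, 2076: Thu, 2077: Fri, 2078: Sat, 2079: Sun, 2080: Tue
Mondays: 2068, 2074.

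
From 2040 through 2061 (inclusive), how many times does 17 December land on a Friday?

Day of week of December 17 in each year:
2040: Mon, 2041: Tue, 2042: Wed, 2043: Thu, 2044: Sat, 2045: Sun, 2046: Mon, 2047: Tue, 2048: Thu, 2049: Fri ✓, 2050: Sat, 2051: Sun, 2052: Tue, 2053: Wed, 2054: Thu, 2055: Fri ✓, 2056: Sun, 2057: Mon, 2058: Tue, 2059: Wed, 2060: Fri ✓, 2061: Sat
Fridays: 2049, 2055, 2060.

3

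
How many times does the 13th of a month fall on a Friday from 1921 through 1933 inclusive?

Friday-the-13ths by year:
1921: May
1922: Jan, Oct
1923: Apr, Jul
1924: Jun
1925: Feb, Mar, Nov
1926: Aug
1927: May
1928: Jan, Apr, Jul
1929: Sep, Dec
1930: Jun
1931: Feb, Mar, Nov
1932: May
1933: Jan, Oct

23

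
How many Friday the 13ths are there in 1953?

3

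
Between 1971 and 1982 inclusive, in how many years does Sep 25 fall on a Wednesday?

Day of week of September 25 in each year:
1971: Sat, 1972: Mon, 1973: Tue, 1974: Wed ✓, 1975: Thu, 1976: Sat, 1977: Sun, 1978: Mon, 1979: Tue, 1980: Thu, 1981: Fri, 1982: Sat
Wednesdays: 1974.

1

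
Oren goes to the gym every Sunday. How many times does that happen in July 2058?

1 July 2058 is a Monday.
That's 31 days from start to end, counting both.
31 = 7 × 4 + 3, so there are 4 full weeks plus 3 extra days.
Each full week contributes one Sunday: 4 so far.
The 3 extra days are Monday, Tuesday, Wednesday — none qualify.
Total: 4 + 0 = 4.

4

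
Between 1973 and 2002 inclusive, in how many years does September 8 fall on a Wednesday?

4

Day of week of September 8 in each year:
1973: Sat, 1974: Sun, 1975: Mon, 1976: Wed ✓, 1977: Thu, 1978: Fri, 1979: Sat, 1980: Mon, 1981: Tue, 1982: Wed ✓, 1983: Thu, 1984: Sat, 1985: Sun, 1986: Mon, 1987: Tue, 1988: Thu, 1989: Fri, 1990: Sat, 1991: Sun, 1992: Tue, 1993: Wed ✓, 1994: Thu, 1995: Fri, 1996: Sun, 1997: Mon, 1998: Tue, 1999: Wed ✓, 2000: Fri, 2001: Sat, 2002: Sun
Wednesdays: 1976, 1982, 1993, 1999.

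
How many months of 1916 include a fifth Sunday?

5

A month has five Sundays exactly when Sunday falls within its first (length − 28) days.
Jan: 31 days, starts Sat → 5 of Sat, Sun, Mon ✓
Feb: 29 days, starts Tue → 5 of Tue
Mar: 31 days, starts Wed → 5 of Wed, Thu, Fri
Apr: 30 days, starts Sat → 5 of Sat, Sun ✓
May: 31 days, starts Mon → 5 of Mon, Tue, Wed
Jun: 30 days, starts Thu → 5 of Thu, Fri
Jul: 31 days, starts Sat → 5 of Sat, Sun, Mon ✓
Aug: 31 days, starts Tue → 5 of Tue, Wed, Thu
Sep: 30 days, starts Fri → 5 of Fri, Sat
Oct: 31 days, starts Sun → 5 of Sun, Mon, Tue ✓
Nov: 30 days, starts Wed → 5 of Wed, Thu
Dec: 31 days, starts Fri → 5 of Fri, Sat, Sun ✓
Months with five Sundays: Jan, Apr, Jul, Oct, Dec.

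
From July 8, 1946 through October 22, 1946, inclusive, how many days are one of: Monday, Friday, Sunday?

July 8, 1946 is a Monday.
The range spans 107 days (inclusive of both endpoints).
107 = 7 × 15 + 2, so there are 15 full weeks plus 2 extra days.
Each full week contributes 3 days from the set (Mon, Fri, Sun): 15 × 3 = 45.
The 2 extra days are Monday, Tuesday — 1 of them qualifies.
Total: 45 + 1 = 46.

46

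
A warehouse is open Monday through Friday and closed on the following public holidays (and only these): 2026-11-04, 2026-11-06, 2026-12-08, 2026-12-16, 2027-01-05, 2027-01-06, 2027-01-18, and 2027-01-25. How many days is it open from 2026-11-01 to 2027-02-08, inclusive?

2026-11-01 is a Sunday.
From 2026-11-01 to 2027-02-08 is 100 days inclusive.
100 = 7 × 14 + 2, so there are 14 full weeks plus 2 extra days.
Each full week contributes 5 weekdays (Mon–Fri): 14 × 5 = 70.
The 2 extra days are Sun, Mon — 1 of them qualifies.
Total: 70 + 1 = 71.
Holidays: 2026-11-04 (Wed); 2026-11-06 (Fri); 2026-12-08 (Tue); 2026-12-16 (Wed); 2027-01-05 (Tue); 2027-01-06 (Wed); 2027-01-18 (Mon); 2027-01-25 (Mon).
All 8 holidays fall on weekdays, so subtract 8.
Business days: 71 − 8 = 63.

63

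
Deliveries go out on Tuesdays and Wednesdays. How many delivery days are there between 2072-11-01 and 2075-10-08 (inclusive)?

307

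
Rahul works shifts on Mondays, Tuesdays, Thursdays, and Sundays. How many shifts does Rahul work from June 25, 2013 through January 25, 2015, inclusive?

331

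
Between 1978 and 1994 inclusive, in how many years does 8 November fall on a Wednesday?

2

Day of week of November 8 in each year:
1978: Wed ✓, 1979: Thu, 1980: Sat, 1981: Sun, 1982: Mon, 1983: Tue, 1984: Thu, 1985: Fri, 1986: Sat, 1987: Sun, 1988: Tue, 1989: Wed ✓, 1990: Thu, 1991: Fri, 1992: Sun, 1993: Mon, 1994: Tue
Wednesdays: 1978, 1989.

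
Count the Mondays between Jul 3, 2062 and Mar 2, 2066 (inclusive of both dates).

Jul 3, 2062 is a Monday.
That's 1339 days from start to end, counting both.
1339 = 7 × 191 + 2, so there are 191 full weeks plus 2 extra days.
Each full week contributes one Monday: 191 so far.
The 2 extra days are Mon, Tue — 1 of them qualifies.
Total: 191 + 1 = 192.

192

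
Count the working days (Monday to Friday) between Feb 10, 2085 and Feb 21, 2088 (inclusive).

Feb 10, 2085 is a Saturday.
From Feb 10, 2085 to Feb 21, 2088 is 1107 days inclusive.
1107 = 7 × 158 + 1, so there are 158 full weeks plus 1 extra day.
Each full week contributes 5 weekdays (Mon–Fri): 158 × 5 = 790.
The 1 extra day is Saturday — none qualify.
Total: 790 + 0 = 790.

790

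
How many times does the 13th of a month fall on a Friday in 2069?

2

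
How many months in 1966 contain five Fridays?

4

A month has five Fridays exactly when Friday falls within its first (length − 28) days.
Jan: 31 days, starts Sat → 5 of Sat, Sun, Mon
Feb: 28 days, starts Tue → 5 of (none)
Mar: 31 days, starts Tue → 5 of Tue, Wed, Thu
Apr: 30 days, starts Fri → 5 of Fri, Sat ✓
May: 31 days, starts Sun → 5 of Sun, Mon, Tue
Jun: 30 days, starts Wed → 5 of Wed, Thu
Jul: 31 days, starts Fri → 5 of Fri, Sat, Sun ✓
Aug: 31 days, starts Mon → 5 of Mon, Tue, Wed
Sep: 30 days, starts Thu → 5 of Thu, Fri ✓
Oct: 31 days, starts Sat → 5 of Sat, Sun, Mon
Nov: 30 days, starts Tue → 5 of Tue, Wed
Dec: 31 days, starts Thu → 5 of Thu, Fri, Sat ✓
Months with five Fridays: Apr, Jul, Sep, Dec.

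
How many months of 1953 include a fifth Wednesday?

A month has five Wednesdays exactly when Wednesday falls within its first (length − 28) days.
Jan: 31 days, starts Thu → 5 of Thu, Fri, Sat
Feb: 28 days, starts Sun → 5 of (none)
Mar: 31 days, starts Sun → 5 of Sun, Mon, Tue
Apr: 30 days, starts Wed → 5 of Wed, Thu ✓
May: 31 days, starts Fri → 5 of Fri, Sat, Sun
Jun: 30 days, starts Mon → 5 of Mon, Tue
Jul: 31 days, starts Wed → 5 of Wed, Thu, Fri ✓
Aug: 31 days, starts Sat → 5 of Sat, Sun, Mon
Sep: 30 days, starts Tue → 5 of Tue, Wed ✓
Oct: 31 days, starts Thu → 5 of Thu, Fri, Sat
Nov: 30 days, starts Sun → 5 of Sun, Mon
Dec: 31 days, starts Tue → 5 of Tue, Wed, Thu ✓
Months with five Wednesdays: Apr, Jul, Sep, Dec.

4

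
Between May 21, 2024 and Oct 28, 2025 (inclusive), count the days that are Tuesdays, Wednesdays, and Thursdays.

226

May 21, 2024 is a Tuesday.
That's 526 days from start to end, counting both.
526 = 7 × 75 + 1, so there are 75 full weeks plus 1 extra day.
Each full week contributes 3 days from the set (Tue, Wed, Thu): 75 × 3 = 225.
The 1 extra day is Tuesday — 1 of them qualifies.
Total: 225 + 1 = 226.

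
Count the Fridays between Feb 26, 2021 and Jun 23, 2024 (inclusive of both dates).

Feb 26, 2021 is a Friday.
From Feb 26, 2021 to Jun 23, 2024 is 1214 days inclusive.
1214 = 7 × 173 + 3, so there are 173 full weeks plus 3 extra days.
Each full week contributes one Friday: 173 so far.
The 3 extra days are Friday, Saturday, Sunday — 1 of them qualifies.
Total: 173 + 1 = 174.

174 Fridays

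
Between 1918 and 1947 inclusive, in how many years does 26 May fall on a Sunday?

5

Day of week of May 26 in each year:
1918: Sun ✓, 1919: Mon, 1920: Wed, 1921: Thu, 1922: Fri, 1923: Sat, 1924: Mon, 1925: Tue, 1926: Wed, 1927: Thu, 1928: Sat, 1929: Sun ✓, 1930: Mon, 1931: Tue, 1932: Thu, 1933: Fri, 1934: Sat, 1935: Sun ✓, 1936: Tue, 1937: Wed, 1938: Thu, 1939: Fri, 1940: Sun ✓, 1941: Mon, 1942: Tue, 1943: Wed, 1944: Fri, 1945: Sat, 1946: Sun ✓, 1947: Mon
Sundays: 1918, 1929, 1935, 1940, 1946.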